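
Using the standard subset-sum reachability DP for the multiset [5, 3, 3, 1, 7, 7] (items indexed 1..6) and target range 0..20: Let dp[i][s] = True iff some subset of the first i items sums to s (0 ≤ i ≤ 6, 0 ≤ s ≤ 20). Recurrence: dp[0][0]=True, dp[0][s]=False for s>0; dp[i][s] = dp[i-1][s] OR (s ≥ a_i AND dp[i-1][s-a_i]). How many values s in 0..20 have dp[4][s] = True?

11

i\s   0   1   2   3   4   5   6   7   8   9  10  11  12  13  14  15  16  17  18  19  20
  0   T   F   F   F   F   F   F   F   F   F   F   F   F   F   F   F   F   F   F   F   F
  1   T   F   F   F   F   T   F   F   F   F   F   F   F   F   F   F   F   F   F   F   F
  2   T   F   F   T   F   T   F   F   T   F   F   F   F   F   F   F   F   F   F   F   F
  3   T   F   F   T   F   T   T   F   T   F   F   T   F   F   F   F   F   F   F   F   F
  4   T   T   F   T   T   T   T   T   T   T   F   T   T   F   F   F   F   F   F   F   F
  5   T   T   F   T   T   T   T   T   T   T   T   T   T   T   T   T   T   F   T   T   F
  6   T   T   F   T   T   T   T   T   T   T   T   T   T   T   T   T   T   T   T   T   T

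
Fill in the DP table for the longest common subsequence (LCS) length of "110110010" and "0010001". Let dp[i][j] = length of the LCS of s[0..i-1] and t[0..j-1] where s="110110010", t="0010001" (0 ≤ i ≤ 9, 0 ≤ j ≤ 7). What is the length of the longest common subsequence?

   ''  0  0  1  0  0  0  1
''  0  0  0  0  0  0  0  0
 1  0  0  0  1  1  1  1  1
 1  0  0  0  1  1  1  1  2
 0  0  1  1  1  2  2  2  2
 1  0  1  1  2  2  2  2  3
 1  0  1  1  2  2  2  2  3
 0  0  1  2  2  3  3  3  3
 0  0  1  2  2  3  4  4  4
 1  0  1  2  3  3  4  4  5
 0  0  1  2  3  4  4  5  5

5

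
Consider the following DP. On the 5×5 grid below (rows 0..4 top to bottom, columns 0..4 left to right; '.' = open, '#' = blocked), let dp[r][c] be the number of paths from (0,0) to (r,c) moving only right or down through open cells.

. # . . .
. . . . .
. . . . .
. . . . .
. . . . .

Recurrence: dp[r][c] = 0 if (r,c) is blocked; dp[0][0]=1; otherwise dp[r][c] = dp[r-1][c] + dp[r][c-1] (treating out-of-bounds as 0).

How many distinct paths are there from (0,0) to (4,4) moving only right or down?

r\c   0   1   2   3   4
  0   1   0   0   0   0
  1   1   1   1   1   1
  2   1   2   3   4   5
  3   1   3   6  10  15
  4   1   4  10  20  35

35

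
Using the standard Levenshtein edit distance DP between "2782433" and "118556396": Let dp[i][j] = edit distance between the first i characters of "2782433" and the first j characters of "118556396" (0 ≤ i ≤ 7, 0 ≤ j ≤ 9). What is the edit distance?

7

   ''  1  1  8  5  5  6  3  9  6
''  0  1  2  3  4  5  6  7  8  9
 2  1  1  2  3  4  5  6  7  8  9
 7  2  2  2  3  4  5  6  7  8  9
 8  3  3  3  2  3  4  5  6  7  8
 2  4  4  4  3  3  4  5  6  7  8
 4  5  5  5  4  4  4  5  6  7  8
 3  6  6  6  5  5  5  5  5  6  7
 3  7  7  7  6  6  6  6  5  6  7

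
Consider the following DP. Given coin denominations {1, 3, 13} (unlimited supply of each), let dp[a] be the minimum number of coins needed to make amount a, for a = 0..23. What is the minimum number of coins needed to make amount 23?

 a  0  1  2  3  4  5  6  7  8  9 10 11 12 13 14 15 16 17 18 19 20 21 22 23
dp  0  1  2  1  2  3  2  3  4  3  4  5  4  1  2  3  2  3  4  3  4  5  4  5

5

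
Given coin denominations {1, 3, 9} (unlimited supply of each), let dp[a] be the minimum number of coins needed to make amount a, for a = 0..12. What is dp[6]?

 a  0  1  2  3  4  5  6  7  8  9 10 11 12
dp  0  1  2  1  2  3  2  3  4  1  2  3  2

2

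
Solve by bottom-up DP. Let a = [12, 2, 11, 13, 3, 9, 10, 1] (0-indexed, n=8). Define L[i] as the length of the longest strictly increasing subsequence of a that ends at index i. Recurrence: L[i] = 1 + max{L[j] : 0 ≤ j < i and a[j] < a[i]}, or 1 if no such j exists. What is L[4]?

   i    0    1    2    3    4    5    6    7
a[i]   12    2   11   13    3    9   10    1
L[i]    1    1    2    3    2    3    4    1

2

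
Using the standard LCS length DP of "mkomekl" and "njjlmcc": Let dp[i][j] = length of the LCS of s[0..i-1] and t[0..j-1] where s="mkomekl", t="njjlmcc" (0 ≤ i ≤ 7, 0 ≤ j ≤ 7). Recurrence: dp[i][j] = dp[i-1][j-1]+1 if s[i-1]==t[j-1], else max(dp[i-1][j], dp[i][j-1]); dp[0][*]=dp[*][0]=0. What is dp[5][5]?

   ''  n  j  j  l  m  c  c
''  0  0  0  0  0  0  0  0
 m  0  0  0  0  0  1  1  1
 k  0  0  0  0  0  1  1  1
 o  0  0  0  0  0  1  1  1
 m  0  0  0  0  0  1  1  1
 e  0  0  0  0  0  1  1  1
 k  0  0  0  0  0  1  1  1
 l  0  0  0  0  1  1  1  1

1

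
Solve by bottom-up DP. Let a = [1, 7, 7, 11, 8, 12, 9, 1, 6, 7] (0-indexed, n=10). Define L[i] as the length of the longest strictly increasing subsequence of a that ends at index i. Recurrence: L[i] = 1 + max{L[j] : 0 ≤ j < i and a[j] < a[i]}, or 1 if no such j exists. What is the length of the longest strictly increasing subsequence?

   i    0    1    2    3    4    5    6    7    8    9
a[i]    1    7    7   11    8   12    9    1    6    7
L[i]    1    2    2    3    3    4    4    1    2    3

4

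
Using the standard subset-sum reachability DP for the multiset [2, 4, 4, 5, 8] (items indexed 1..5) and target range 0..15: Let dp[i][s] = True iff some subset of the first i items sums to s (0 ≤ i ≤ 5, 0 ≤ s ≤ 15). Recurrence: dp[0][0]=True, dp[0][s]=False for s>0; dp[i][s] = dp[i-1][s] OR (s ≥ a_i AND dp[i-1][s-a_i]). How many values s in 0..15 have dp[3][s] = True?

6

i\s   0   1   2   3   4   5   6   7   8   9  10  11  12  13  14  15
  0   T   F   F   F   F   F   F   F   F   F   F   F   F   F   F   F
  1   T   F   T   F   F   F   F   F   F   F   F   F   F   F   F   F
  2   T   F   T   F   T   F   T   F   F   F   F   F   F   F   F   F
  3   T   F   T   F   T   F   T   F   T   F   T   F   F   F   F   F
  4   T   F   T   F   T   T   T   T   T   T   T   T   F   T   F   T
  5   T   F   T   F   T   T   T   T   T   T   T   T   T   T   T   T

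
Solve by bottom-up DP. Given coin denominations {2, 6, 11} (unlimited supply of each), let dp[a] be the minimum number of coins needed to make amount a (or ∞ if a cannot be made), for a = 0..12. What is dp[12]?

2

 a  0  1  2  3  4  5  6  7  8  9 10 11 12
dp  0  -  1  -  2  -  1  -  2  -  3  1  2
(- denotes ∞ / unreachable)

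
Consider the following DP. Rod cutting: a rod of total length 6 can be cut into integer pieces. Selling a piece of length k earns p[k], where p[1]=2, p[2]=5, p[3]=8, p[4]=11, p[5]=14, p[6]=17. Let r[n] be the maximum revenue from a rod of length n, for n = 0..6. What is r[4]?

   n    0    1    2    3    4    5    6
r[n]    0    2    5    8   11   14   17

11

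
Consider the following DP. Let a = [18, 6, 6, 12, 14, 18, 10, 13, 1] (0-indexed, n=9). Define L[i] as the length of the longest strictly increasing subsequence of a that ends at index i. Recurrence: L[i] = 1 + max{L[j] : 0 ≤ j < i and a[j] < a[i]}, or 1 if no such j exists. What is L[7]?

   i    0    1    2    3    4    5    6    7    8
a[i]   18    6    6   12   14   18   10   13    1
L[i]    1    1    1    2    3    4    2    3    1

3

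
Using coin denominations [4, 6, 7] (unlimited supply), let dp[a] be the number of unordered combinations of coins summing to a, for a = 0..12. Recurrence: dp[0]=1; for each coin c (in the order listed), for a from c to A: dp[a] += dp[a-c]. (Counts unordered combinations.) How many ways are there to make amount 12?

2

after  coin     0     1     2     3     4     5     6     7     8     9    10    11    12
          4     1     0     0     0     1     0     0     0     1     0     0     0     1
          6     1     0     0     0     1     0     1     0     1     0     1     0     2
          7     1     0     0     0     1     0     1     1     1     0     1     1     2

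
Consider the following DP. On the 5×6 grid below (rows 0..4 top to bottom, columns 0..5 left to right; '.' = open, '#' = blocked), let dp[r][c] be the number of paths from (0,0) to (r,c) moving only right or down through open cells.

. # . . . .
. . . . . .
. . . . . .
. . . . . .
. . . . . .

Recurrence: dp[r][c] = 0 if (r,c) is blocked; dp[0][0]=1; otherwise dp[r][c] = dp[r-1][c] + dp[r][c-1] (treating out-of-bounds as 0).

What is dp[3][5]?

r\c   0   1   2   3   4   5
  0   1   0   0   0   0   0
  1   1   1   1   1   1   1
  2   1   2   3   4   5   6
  3   1   3   6  10  15  21
  4   1   4  10  20  35  56

21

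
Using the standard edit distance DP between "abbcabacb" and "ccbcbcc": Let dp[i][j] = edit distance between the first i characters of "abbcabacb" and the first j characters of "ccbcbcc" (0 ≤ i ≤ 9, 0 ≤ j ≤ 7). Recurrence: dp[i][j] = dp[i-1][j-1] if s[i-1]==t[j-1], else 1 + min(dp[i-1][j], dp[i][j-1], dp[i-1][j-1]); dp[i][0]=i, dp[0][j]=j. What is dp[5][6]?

   ''  c  c  b  c  b  c  c
''  0  1  2  3  4  5  6  7
 a  1  1  2  3  4  5  6  7
 b  2  2  2  2  3  4  5  6
 b  3  3  3  2  3  3  4  5
 c  4  3  3  3  2  3  3  4
 a  5  4  4  4  3  3  4  4
 b  6  5  5  4  4  3  4  5
 a  7  6  6  5  5  4  4  5
 c  8  7  6  6  5  5  4  4
 b  9  8  7  6  6  5  5  5

4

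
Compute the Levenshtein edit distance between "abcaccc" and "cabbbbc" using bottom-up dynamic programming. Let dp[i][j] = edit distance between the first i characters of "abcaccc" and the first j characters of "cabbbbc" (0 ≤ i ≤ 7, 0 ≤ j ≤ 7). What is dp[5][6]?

   ''  c  a  b  b  b  b  c
''  0  1  2  3  4  5  6  7
 a  1  1  1  2  3  4  5  6
 b  2  2  2  1  2  3  4  5
 c  3  2  3  2  2  3  4  4
 a  4  3  2  3  3  3  4  5
 c  5  4  3  3  4  4  4  4
 c  6  5  4  4  4  5  5  4
 c  7  6  5  5  5  5  6  5

4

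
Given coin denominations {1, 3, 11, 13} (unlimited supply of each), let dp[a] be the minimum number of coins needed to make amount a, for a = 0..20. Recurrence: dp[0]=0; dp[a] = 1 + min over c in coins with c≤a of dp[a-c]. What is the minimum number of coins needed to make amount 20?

 a  0  1  2  3  4  5  6  7  8  9 10 11 12 13 14 15 16 17 18 19 20
dp  0  1  2  1  2  3  2  3  4  3  4  1  2  1  2  3  2  3  4  3  4

4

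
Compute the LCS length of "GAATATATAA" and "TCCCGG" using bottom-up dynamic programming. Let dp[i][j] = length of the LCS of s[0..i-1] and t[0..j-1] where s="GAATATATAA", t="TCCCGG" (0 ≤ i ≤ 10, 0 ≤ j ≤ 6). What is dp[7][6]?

   ''  T  C  C  C  G  G
''  0  0  0  0  0  0  0
 G  0  0  0  0  0  1  1
 A  0  0  0  0  0  1  1
 A  0  0  0  0  0  1  1
 T  0  1  1  1  1  1  1
 A  0  1  1  1  1  1  1
 T  0  1  1  1  1  1  1
 A  0  1  1  1  1  1  1
 T  0  1  1  1  1  1  1
 A  0  1  1  1  1  1  1
 A  0  1  1  1  1  1  1

1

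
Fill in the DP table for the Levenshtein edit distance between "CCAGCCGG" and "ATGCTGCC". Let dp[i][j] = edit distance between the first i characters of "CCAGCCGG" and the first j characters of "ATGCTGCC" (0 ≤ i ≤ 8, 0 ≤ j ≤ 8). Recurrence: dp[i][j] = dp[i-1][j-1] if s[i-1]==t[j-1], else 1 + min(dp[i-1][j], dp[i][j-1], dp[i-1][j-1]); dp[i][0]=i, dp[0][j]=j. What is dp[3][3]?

3

   ''  A  T  G  C  T  G  C  C
''  0  1  2  3  4  5  6  7  8
 C  1  1  2  3  3  4  5  6  7
 C  2  2  2  3  3  4  5  5  6
 A  3  2  3  3  4  4  5  6  6
 G  4  3  3  3  4  5  4  5  6
 C  5  4  4  4  3  4  5  4  5
 C  6  5  5  5  4  4  5  5  4
 G  7  6  6  5  5  5  4  5  5
 G  8  7  7  6  6  6  5  5  6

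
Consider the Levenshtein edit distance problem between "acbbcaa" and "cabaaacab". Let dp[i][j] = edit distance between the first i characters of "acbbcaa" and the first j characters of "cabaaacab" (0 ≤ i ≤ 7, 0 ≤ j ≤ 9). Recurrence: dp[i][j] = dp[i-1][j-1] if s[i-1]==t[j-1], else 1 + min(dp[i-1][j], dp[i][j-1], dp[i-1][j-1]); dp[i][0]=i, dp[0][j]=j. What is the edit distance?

   ''  c  a  b  a  a  a  c  a  b
''  0  1  2  3  4  5  6  7  8  9
 a  1  1  1  2  3  4  5  6  7  8
 c  2  1  2  2  3  4  5  5  6  7
 b  3  2  2  2  3  4  5  6  6  6
 b  4  3  3  2  3  4  5  6  7  6
 c  5  4  4  3  3  4  5  5  6  7
 a  6  5  4  4  3  3  4  5  5  6
 a  7  6  5  5  4  3  3  4  5  6

6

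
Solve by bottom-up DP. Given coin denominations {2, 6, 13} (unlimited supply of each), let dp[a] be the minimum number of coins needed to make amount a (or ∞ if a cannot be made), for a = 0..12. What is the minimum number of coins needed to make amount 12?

2

 a  0  1  2  3  4  5  6  7  8  9 10 11 12
dp  0  -  1  -  2  -  1  -  2  -  3  -  2
(- denotes ∞ / unreachable)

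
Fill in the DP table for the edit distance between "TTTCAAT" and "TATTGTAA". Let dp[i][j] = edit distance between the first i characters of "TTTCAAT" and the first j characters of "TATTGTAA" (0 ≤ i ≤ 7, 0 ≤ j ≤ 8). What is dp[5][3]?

   ''  T  A  T  T  G  T  A  A
''  0  1  2  3  4  5  6  7  8
 T  1  0  1  2  3  4  5  6  7
 T  2  1  1  1  2  3  4  5  6
 T  3  2  2  1  1  2  3  4  5
 C  4  3  3  2  2  2  3  4  5
 A  5  4  3  3  3  3  3  3  4
 A  6  5  4  4  4  4  4  3  3
 T  7  6  5  4  4  5  4  4  4

3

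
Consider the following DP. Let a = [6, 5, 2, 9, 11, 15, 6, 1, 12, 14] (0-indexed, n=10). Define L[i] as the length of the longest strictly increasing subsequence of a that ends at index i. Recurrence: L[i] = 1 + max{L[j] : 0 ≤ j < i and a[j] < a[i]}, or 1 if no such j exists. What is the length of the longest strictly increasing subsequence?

5

   i    0    1    2    3    4    5    6    7    8    9
a[i]    6    5    2    9   11   15    6    1   12   14
L[i]    1    1    1    2    3    4    2    1    4    5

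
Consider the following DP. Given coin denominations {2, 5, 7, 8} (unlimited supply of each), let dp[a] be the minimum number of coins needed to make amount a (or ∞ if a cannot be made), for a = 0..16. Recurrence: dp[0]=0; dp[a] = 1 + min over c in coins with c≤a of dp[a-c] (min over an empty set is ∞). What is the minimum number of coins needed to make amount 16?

 a  0  1  2  3  4  5  6  7  8  9 10 11 12 13 14 15 16
dp  0  -  1  -  2  1  3  1  1  2  2  3  2  2  2  2  2
(- denotes ∞ / unreachable)

2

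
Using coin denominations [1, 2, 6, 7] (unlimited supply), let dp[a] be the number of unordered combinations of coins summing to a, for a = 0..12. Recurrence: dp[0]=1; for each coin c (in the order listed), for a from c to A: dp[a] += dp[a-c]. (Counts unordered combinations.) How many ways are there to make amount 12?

after  coin     0     1     2     3     4     5     6     7     8     9    10    11    12
          1     1     1     1     1     1     1     1     1     1     1     1     1     1
          2     1     1     2     2     3     3     4     4     5     5     6     6     7
          6     1     1     2     2     3     3     5     5     7     7     9     9    12
          7     1     1     2     2     3     3     5     6     8     9    11    12    15

15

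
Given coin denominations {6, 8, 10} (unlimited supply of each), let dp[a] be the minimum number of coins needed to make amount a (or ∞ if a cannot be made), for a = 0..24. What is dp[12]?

2

 a  0  1  2  3  4  5  6  7  8  9 10 11 12 13 14 15 16 17 18 19 20 21 22 23 24
dp  0  -  -  -  -  -  1  -  1  -  1  -  2  -  2  -  2  -  2  -  2  -  3  -  3
(- denotes ∞ / unreachable)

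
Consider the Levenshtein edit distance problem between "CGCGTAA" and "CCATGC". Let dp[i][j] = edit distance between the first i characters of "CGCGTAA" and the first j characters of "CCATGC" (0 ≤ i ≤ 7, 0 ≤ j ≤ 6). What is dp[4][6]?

   ''  C  C  A  T  G  C
''  0  1  2  3  4  5  6
 C  1  0  1  2  3  4  5
 G  2  1  1  2  3  3  4
 C  3  2  1  2  3  4  3
 G  4  3  2  2  3  3  4
 T  5  4  3  3  2  3  4
 A  6  5  4  3  3  3  4
 A  7  6  5  4  4  4  4

4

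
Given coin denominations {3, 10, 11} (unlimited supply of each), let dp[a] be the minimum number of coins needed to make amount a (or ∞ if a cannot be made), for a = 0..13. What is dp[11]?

1

 a  0  1  2  3  4  5  6  7  8  9 10 11 12 13
dp  0  -  -  1  -  -  2  -  -  3  1  1  4  2
(- denotes ∞ / unreachable)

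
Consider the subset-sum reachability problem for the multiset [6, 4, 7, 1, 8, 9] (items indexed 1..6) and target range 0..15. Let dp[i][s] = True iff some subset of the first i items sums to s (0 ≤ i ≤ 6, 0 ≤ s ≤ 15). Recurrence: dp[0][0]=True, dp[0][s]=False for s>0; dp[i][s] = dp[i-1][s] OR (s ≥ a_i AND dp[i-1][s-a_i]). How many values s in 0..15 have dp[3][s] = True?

7

i\s   0   1   2   3   4   5   6   7   8   9  10  11  12  13  14  15
  0   T   F   F   F   F   F   F   F   F   F   F   F   F   F   F   F
  1   T   F   F   F   F   F   T   F   F   F   F   F   F   F   F   F
  2   T   F   F   F   T   F   T   F   F   F   T   F   F   F   F   F
  3   T   F   F   F   T   F   T   T   F   F   T   T   F   T   F   F
  4   T   T   F   F   T   T   T   T   T   F   T   T   T   T   T   F
  5   T   T   F   F   T   T   T   T   T   T   T   T   T   T   T   T
  6   T   T   F   F   T   T   T   T   T   T   T   T   T   T   T   T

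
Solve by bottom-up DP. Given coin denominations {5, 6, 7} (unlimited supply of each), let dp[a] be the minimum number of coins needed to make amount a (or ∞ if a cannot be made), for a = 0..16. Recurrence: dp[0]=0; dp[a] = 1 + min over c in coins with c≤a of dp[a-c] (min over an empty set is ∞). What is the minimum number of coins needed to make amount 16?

 a  0  1  2  3  4  5  6  7  8  9 10 11 12 13 14 15 16
dp  0  -  -  -  -  1  1  1  -  -  2  2  2  2  2  3  3
(- denotes ∞ / unreachable)

3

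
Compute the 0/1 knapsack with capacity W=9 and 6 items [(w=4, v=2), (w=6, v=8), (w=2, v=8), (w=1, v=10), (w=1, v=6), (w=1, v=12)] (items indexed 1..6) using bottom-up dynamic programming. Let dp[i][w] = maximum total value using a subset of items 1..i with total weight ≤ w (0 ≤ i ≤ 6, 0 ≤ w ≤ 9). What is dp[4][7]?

i\w   0   1   2   3   4   5   6   7   8   9
  0   0   0   0   0   0   0   0   0   0   0
  1   0   0   0   0   2   2   2   2   2   2
  2   0   0   0   0   2   2   8   8   8   8
  3   0   0   8   8   8   8  10  10  16  16
  4   0  10  10  18  18  18  18  20  20  26
  5   0  10  16  18  24  24  24  24  26  26
  6   0  12  22  28  30  36  36  36  36  38

20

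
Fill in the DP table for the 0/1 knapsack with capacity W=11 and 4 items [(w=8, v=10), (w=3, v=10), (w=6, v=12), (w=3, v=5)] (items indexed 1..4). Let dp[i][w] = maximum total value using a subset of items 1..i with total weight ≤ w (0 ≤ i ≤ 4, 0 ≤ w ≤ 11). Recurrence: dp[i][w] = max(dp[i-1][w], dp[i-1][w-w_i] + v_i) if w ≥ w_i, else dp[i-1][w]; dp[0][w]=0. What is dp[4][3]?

10

i\w   0   1   2   3   4   5   6   7   8   9  10  11
  0   0   0   0   0   0   0   0   0   0   0   0   0
  1   0   0   0   0   0   0   0   0  10  10  10  10
  2   0   0   0  10  10  10  10  10  10  10  10  20
  3   0   0   0  10  10  10  12  12  12  22  22  22
  4   0   0   0  10  10  10  15  15  15  22  22  22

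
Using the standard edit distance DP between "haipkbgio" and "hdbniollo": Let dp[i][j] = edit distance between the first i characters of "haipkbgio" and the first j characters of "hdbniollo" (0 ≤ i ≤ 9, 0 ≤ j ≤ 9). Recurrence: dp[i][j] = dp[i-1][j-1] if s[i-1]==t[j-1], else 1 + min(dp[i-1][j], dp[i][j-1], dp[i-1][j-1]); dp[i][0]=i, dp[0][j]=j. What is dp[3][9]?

7

   ''  h  d  b  n  i  o  l  l  o
''  0  1  2  3  4  5  6  7  8  9
 h  1  0  1  2  3  4  5  6  7  8
 a  2  1  1  2  3  4  5  6  7  8
 i  3  2  2  2  3  3  4  5  6  7
 p  4  3  3  3  3  4  4  5  6  7
 k  5  4  4  4  4  4  5  5  6  7
 b  6  5  5  4  5  5  5  6  6  7
 g  7  6  6  5  5  6  6  6  7  7
 i  8  7  7  6  6  5  6  7  7  8
 o  9  8  8  7  7  6  5  6  7  7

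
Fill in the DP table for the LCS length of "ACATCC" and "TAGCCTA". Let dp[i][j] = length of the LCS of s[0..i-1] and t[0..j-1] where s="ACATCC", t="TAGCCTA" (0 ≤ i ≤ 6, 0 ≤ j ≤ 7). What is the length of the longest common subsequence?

3

   ''  T  A  G  C  C  T  A
''  0  0  0  0  0  0  0  0
 A  0  0  1  1  1  1  1  1
 C  0  0  1  1  2  2  2  2
 A  0  0  1  1  2  2  2  3
 T  0  1  1  1  2  2  3  3
 C  0  1  1  1  2  3  3  3
 C  0  1  1  1  2  3  3  3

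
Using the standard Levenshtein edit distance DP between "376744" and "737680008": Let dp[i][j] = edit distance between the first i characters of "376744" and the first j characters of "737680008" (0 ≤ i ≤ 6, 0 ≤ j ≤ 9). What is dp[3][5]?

   ''  7  3  7  6  8  0  0  0  8
''  0  1  2  3  4  5  6  7  8  9
 3  1  1  1  2  3  4  5  6  7  8
 7  2  1  2  1  2  3  4  5  6  7
 6  3  2  2  2  1  2  3  4  5  6
 7  4  3  3  2  2  2  3  4  5  6
 4  5  4  4  3  3  3  3  4  5  6
 4  6  5  5  4  4  4  4  4  5  6

2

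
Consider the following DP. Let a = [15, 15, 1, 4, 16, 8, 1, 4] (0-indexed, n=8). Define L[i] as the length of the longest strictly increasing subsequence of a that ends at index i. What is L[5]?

   i    0    1    2    3    4    5    6    7
a[i]   15   15    1    4   16    8    1    4
L[i]    1    1    1    2    3    3    1    2

3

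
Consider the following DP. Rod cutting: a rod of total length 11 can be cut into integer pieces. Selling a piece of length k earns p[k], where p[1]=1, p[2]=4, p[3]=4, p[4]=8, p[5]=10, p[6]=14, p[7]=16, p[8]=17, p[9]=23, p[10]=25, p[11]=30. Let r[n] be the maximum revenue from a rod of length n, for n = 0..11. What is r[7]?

   n    0    1    2    3    4    5    6    7    8    9   10   11
r[n]    0    1    4    5    8   10   14   16   18   23   25   30

16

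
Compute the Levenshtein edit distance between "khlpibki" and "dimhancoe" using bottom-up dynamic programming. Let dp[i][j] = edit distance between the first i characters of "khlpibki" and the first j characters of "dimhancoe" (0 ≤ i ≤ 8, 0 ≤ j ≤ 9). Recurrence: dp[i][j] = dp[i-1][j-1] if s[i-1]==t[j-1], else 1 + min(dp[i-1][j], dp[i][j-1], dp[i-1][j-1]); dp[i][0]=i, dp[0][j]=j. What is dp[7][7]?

7

   ''  d  i  m  h  a  n  c  o  e
''  0  1  2  3  4  5  6  7  8  9
 k  1  1  2  3  4  5  6  7  8  9
 h  2  2  2  3  3  4  5  6  7  8
 l  3  3  3  3  4  4  5  6  7  8
 p  4  4  4  4  4  5  5  6  7  8
 i  5  5  4  5  5  5  6  6  7  8
 b  6  6  5  5  6  6  6  7  7  8
 k  7  7  6  6  6  7  7  7  8  8
 i  8  8  7  7  7  7  8  8  8  9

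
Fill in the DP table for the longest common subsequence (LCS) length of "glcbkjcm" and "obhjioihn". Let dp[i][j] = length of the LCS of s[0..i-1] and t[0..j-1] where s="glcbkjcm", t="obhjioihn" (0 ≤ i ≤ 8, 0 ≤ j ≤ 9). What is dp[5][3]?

1

   ''  o  b  h  j  i  o  i  h  n
''  0  0  0  0  0  0  0  0  0  0
 g  0  0  0  0  0  0  0  0  0  0
 l  0  0  0  0  0  0  0  0  0  0
 c  0  0  0  0  0  0  0  0  0  0
 b  0  0  1  1  1  1  1  1  1  1
 k  0  0  1  1  1  1  1  1  1  1
 j  0  0  1  1  2  2  2  2  2  2
 c  0  0  1  1  2  2  2  2  2  2
 m  0  0  1  1  2  2  2  2  2  2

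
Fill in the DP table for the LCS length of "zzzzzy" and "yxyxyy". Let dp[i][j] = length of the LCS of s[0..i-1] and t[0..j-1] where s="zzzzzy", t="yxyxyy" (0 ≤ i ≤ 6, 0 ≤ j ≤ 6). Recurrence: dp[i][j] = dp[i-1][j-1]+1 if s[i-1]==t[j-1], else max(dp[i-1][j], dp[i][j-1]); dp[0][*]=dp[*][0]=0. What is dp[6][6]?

   ''  y  x  y  x  y  y
''  0  0  0  0  0  0  0
 z  0  0  0  0  0  0  0
 z  0  0  0  0  0  0  0
 z  0  0  0  0  0  0  0
 z  0  0  0  0  0  0  0
 z  0  0  0  0  0  0  0
 y  0  1  1  1  1  1  1

1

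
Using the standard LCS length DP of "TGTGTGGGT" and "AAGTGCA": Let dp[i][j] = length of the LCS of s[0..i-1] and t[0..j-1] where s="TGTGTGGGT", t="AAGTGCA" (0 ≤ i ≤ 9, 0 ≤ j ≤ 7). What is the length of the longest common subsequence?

   ''  A  A  G  T  G  C  A
''  0  0  0  0  0  0  0  0
 T  0  0  0  0  1  1  1  1
 G  0  0  0  1  1  2  2  2
 T  0  0  0  1  2  2  2  2
 G  0  0  0  1  2  3  3  3
 T  0  0  0  1  2  3  3  3
 G  0  0  0  1  2  3  3  3
 G  0  0  0  1  2  3  3  3
 G  0  0  0  1  2  3  3  3
 T  0  0  0  1  2  3  3  3

3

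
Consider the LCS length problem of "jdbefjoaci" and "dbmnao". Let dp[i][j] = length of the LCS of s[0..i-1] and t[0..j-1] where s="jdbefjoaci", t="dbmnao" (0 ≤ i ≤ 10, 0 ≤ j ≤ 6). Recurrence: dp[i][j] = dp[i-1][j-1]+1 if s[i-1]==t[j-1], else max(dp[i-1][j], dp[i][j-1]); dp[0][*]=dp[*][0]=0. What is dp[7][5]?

   ''  d  b  m  n  a  o
''  0  0  0  0  0  0  0
 j  0  0  0  0  0  0  0
 d  0  1  1  1  1  1  1
 b  0  1  2  2  2  2  2
 e  0  1  2  2  2  2  2
 f  0  1  2  2  2  2  2
 j  0  1  2  2  2  2  2
 o  0  1  2  2  2  2  3
 a  0  1  2  2  2  3  3
 c  0  1  2  2  2  3  3
 i  0  1  2  2  2  3  3

2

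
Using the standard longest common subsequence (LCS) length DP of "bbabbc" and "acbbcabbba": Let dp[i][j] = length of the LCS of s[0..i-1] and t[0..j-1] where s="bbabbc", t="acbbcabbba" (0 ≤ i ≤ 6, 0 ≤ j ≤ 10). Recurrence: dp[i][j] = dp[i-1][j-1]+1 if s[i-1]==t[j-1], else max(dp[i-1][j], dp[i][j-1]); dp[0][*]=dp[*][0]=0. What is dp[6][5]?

   ''  a  c  b  b  c  a  b  b  b  a
''  0  0  0  0  0  0  0  0  0  0  0
 b  0  0  0  1  1  1  1  1  1  1  1
 b  0  0  0  1  2  2  2  2  2  2  2
 a  0  1  1  1  2  2  3  3  3  3  3
 b  0  1  1  2  2  2  3  4  4  4  4
 b  0  1  1  2  3  3  3  4  5  5  5
 c  0  1  2  2  3  4  4  4  5  5  5

4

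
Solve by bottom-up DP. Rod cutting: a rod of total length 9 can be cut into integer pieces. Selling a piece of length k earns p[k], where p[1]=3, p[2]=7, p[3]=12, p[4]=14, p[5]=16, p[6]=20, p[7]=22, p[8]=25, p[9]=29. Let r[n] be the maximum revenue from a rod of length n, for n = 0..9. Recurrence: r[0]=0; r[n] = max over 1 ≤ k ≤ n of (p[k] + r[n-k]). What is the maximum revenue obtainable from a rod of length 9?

   n    0    1    2    3    4    5    6    7    8    9
r[n]    0    3    7   12   15   19   24   27   31   36

36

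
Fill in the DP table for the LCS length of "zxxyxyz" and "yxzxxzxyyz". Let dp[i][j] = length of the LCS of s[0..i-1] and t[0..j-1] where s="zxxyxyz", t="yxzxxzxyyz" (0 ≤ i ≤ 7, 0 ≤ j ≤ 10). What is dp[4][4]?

2

   ''  y  x  z  x  x  z  x  y  y  z
''  0  0  0  0  0  0  0  0  0  0  0
 z  0  0  0  1  1  1  1  1  1  1  1
 x  0  0  1  1  2  2  2  2  2  2  2
 x  0  0  1  1  2  3  3  3  3  3  3
 y  0  1  1  1  2  3  3  3  4  4  4
 x  0  1  2  2  2  3  3  4  4  4  4
 y  0  1  2  2  2  3  3  4  5  5  5
 z  0  1  2  3  3  3  4  4  5  5  6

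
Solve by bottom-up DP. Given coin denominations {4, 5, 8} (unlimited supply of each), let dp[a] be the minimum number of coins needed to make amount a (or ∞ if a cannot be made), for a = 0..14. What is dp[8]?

1

 a  0  1  2  3  4  5  6  7  8  9 10 11 12 13 14
dp  0  -  -  -  1  1  -  -  1  2  2  -  2  2  3
(- denotes ∞ / unreachable)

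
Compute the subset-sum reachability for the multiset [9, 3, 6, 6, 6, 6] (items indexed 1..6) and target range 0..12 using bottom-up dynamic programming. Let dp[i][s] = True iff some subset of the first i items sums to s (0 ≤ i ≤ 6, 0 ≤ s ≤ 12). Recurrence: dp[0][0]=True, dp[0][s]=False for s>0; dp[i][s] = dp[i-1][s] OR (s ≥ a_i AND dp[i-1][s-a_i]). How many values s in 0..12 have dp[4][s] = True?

5

i\s   0   1   2   3   4   5   6   7   8   9  10  11  12
  0   T   F   F   F   F   F   F   F   F   F   F   F   F
  1   T   F   F   F   F   F   F   F   F   T   F   F   F
  2   T   F   F   T   F   F   F   F   F   T   F   F   T
  3   T   F   F   T   F   F   T   F   F   T   F   F   T
  4   T   F   F   T   F   F   T   F   F   T   F   F   T
  5   T   F   F   T   F   F   T   F   F   T   F   F   T
  6   T   F   F   T   F   F   T   F   F   T   F   F   T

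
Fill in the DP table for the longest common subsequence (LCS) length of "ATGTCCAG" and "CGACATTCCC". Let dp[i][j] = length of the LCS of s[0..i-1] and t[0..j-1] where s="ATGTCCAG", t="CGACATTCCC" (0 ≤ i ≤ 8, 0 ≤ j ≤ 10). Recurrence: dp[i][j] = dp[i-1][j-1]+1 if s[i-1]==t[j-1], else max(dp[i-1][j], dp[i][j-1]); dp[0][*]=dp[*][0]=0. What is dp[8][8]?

4

   ''  C  G  A  C  A  T  T  C  C  C
''  0  0  0  0  0  0  0  0  0  0  0
 A  0  0  0  1  1  1  1  1  1  1  1
 T  0  0  0  1  1  1  2  2  2  2  2
 G  0  0  1  1  1  1  2  2  2  2  2
 T  0  0  1  1  1  1  2  3  3  3  3
 C  0  1  1  1  2  2  2  3  4  4  4
 C  0  1  1  1  2  2  2  3  4  5  5
 A  0  1  1  2  2  3  3  3  4  5  5
 G  0  1  2  2  2  3  3  3  4  5  5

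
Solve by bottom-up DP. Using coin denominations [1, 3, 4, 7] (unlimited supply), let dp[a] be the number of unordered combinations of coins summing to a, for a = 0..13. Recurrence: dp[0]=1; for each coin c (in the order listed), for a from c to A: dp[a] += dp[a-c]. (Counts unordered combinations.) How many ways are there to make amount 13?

after  coin     0     1     2     3     4     5     6     7     8     9    10    11    12    13
          1     1     1     1     1     1     1     1     1     1     1     1     1     1     1
          3     1     1     1     2     2     2     3     3     3     4     4     4     5     5
          4     1     1     1     2     3     3     4     5     6     7     8     9    11    12
          7     1     1     1     2     3     3     4     6     7     8    10    12    14    16

16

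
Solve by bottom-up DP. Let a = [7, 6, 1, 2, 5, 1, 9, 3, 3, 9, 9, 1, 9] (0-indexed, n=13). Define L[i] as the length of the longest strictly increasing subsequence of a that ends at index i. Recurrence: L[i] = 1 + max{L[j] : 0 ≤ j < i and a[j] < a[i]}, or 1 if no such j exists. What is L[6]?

   i    0    1    2    3    4    5    6    7    8    9   10   11   12
a[i]    7    6    1    2    5    1    9    3    3    9    9    1    9
L[i]    1    1    1    2    3    1    4    3    3    4    4    1    4

4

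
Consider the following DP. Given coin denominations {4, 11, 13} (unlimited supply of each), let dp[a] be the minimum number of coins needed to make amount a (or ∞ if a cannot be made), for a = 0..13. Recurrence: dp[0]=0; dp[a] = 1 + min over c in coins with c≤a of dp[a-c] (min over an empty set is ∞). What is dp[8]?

 a  0  1  2  3  4  5  6  7  8  9 10 11 12 13
dp  0  -  -  -  1  -  -  -  2  -  -  1  3  1
(- denotes ∞ / unreachable)

2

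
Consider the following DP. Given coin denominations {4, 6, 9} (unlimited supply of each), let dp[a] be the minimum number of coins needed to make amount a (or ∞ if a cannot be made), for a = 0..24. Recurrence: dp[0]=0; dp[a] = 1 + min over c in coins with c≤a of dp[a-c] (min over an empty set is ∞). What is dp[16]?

3

 a  0  1  2  3  4  5  6  7  8  9 10 11 12 13 14 15 16 17 18 19 20 21 22 23 24
dp  0  -  -  -  1  -  1  -  2  1  2  -  2  2  3  2  3  3  2  3  4  3  3  4  3
(- denotes ∞ / unreachable)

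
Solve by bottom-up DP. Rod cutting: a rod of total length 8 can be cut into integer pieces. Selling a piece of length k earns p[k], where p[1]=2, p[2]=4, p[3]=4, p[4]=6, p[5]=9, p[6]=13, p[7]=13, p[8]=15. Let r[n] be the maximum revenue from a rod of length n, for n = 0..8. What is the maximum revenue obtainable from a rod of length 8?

   n    0    1    2    3    4    5    6    7    8
r[n]    0    2    4    6    8   10   13   15   17

17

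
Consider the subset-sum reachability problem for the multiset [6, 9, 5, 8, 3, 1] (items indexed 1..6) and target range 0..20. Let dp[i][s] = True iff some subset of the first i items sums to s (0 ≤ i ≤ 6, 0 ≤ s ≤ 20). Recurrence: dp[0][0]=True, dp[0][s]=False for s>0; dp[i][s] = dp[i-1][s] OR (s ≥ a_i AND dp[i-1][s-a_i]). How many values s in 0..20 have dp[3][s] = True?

8

i\s   0   1   2   3   4   5   6   7   8   9  10  11  12  13  14  15  16  17  18  19  20
  0   T   F   F   F   F   F   F   F   F   F   F   F   F   F   F   F   F   F   F   F   F
  1   T   F   F   F   F   F   T   F   F   F   F   F   F   F   F   F   F   F   F   F   F
  2   T   F   F   F   F   F   T   F   F   T   F   F   F   F   F   T   F   F   F   F   F
  3   T   F   F   F   F   T   T   F   F   T   F   T   F   F   T   T   F   F   F   F   T
  4   T   F   F   F   F   T   T   F   T   T   F   T   F   T   T   T   F   T   F   T   T
  5   T   F   F   T   F   T   T   F   T   T   F   T   T   T   T   T   T   T   T   T   T
  6   T   T   F   T   T   T   T   T   T   T   T   T   T   T   T   T   T   T   T   T   T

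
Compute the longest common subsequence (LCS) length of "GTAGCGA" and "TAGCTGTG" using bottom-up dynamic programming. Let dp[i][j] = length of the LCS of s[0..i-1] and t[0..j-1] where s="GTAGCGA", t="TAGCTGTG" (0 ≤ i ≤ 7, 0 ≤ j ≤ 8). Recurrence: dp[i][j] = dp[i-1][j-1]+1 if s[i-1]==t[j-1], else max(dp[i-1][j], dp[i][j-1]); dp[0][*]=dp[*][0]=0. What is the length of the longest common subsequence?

5

   ''  T  A  G  C  T  G  T  G
''  0  0  0  0  0  0  0  0  0
 G  0  0  0  1  1  1  1  1  1
 T  0  1  1  1  1  2  2  2  2
 A  0  1  2  2  2  2  2  2  2
 G  0  1  2  3  3  3  3  3  3
 C  0  1  2  3  4  4  4  4  4
 G  0  1  2  3  4  4  5  5  5
 A  0  1  2  3  4  4  5  5  5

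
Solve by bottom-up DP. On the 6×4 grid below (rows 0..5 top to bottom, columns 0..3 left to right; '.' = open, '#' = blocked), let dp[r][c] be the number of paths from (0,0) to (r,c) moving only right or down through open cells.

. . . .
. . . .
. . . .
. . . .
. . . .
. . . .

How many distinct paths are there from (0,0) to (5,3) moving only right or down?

56

r\c   0   1   2   3
  0   1   1   1   1
  1   1   2   3   4
  2   1   3   6  10
  3   1   4  10  20
  4   1   5  15  35
  5   1   6  21  56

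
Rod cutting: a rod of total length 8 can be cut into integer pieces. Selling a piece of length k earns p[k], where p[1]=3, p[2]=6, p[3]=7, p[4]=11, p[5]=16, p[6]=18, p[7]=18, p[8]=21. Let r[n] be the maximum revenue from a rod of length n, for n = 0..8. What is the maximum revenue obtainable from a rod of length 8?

   n    0    1    2    3    4    5    6    7    8
r[n]    0    3    6    9   12   16   19   22   25

25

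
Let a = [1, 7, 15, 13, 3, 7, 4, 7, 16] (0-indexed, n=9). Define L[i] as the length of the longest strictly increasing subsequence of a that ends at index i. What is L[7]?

   i    0    1    2    3    4    5    6    7    8
a[i]    1    7   15   13    3    7    4    7   16
L[i]    1    2    3    3    2    3    3    4    5

4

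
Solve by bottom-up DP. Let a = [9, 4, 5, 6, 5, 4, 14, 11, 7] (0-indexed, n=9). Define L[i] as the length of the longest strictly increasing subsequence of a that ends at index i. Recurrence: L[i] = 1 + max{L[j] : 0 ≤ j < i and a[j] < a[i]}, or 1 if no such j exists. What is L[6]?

4

   i    0    1    2    3    4    5    6    7    8
a[i]    9    4    5    6    5    4   14   11    7
L[i]    1    1    2    3    2    1    4    4    4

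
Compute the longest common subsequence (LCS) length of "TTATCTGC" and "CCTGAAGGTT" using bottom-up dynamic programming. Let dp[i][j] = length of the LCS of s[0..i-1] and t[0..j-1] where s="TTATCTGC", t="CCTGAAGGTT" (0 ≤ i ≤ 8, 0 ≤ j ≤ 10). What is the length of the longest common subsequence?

   ''  C  C  T  G  A  A  G  G  T  T
''  0  0  0  0  0  0  0  0  0  0  0
 T  0  0  0  1  1  1  1  1  1  1  1
 T  0  0  0  1  1  1  1  1  1  2  2
 A  0  0  0  1  1  2  2  2  2  2  2
 T  0  0  0  1  1  2  2  2  2  3  3
 C  0  1  1  1  1  2  2  2  2  3  3
 T  0  1  1  2  2  2  2  2  2  3  4
 G  0  1  1  2  3  3  3  3  3  3  4
 C  0  1  2  2  3  3  3  3  3  3  4

4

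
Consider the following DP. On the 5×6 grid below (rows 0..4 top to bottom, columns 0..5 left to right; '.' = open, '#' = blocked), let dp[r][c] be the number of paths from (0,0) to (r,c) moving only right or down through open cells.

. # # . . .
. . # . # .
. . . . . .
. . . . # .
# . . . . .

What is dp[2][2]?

2

r\c   0   1   2   3   4   5
  0   1   0   0   0   0   0
  1   1   1   0   0   0   0
  2   1   2   2   2   2   2
  3   1   3   5   7   0   2
  4   0   3   8  15  15  17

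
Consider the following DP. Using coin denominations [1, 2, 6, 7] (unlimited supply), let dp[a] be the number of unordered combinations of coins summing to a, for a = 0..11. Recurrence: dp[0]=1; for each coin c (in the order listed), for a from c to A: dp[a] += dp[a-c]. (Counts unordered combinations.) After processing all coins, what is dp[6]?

5

after  coin     0     1     2     3     4     5     6     7     8     9    10    11
          1     1     1     1     1     1     1     1     1     1     1     1     1
          2     1     1     2     2     3     3     4     4     5     5     6     6
          6     1     1     2     2     3     3     5     5     7     7     9     9
          7     1     1     2     2     3     3     5     6     8     9    11    12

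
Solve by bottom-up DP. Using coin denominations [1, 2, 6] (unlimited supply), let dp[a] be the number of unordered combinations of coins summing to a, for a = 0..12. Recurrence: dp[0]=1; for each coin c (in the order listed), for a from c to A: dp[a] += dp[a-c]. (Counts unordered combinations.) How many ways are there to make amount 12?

12

after  coin     0     1     2     3     4     5     6     7     8     9    10    11    12
          1     1     1     1     1     1     1     1     1     1     1     1     1     1
          2     1     1     2     2     3     3     4     4     5     5     6     6     7
          6     1     1     2     2     3     3     5     5     7     7     9     9    12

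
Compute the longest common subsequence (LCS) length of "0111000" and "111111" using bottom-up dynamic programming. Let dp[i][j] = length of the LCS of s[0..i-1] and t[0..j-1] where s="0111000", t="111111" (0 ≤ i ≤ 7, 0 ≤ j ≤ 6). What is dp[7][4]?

   ''  1  1  1  1  1  1
''  0  0  0  0  0  0  0
 0  0  0  0  0  0  0  0
 1  0  1  1  1  1  1  1
 1  0  1  2  2  2  2  2
 1  0  1  2  3  3  3  3
 0  0  1  2  3  3  3  3
 0  0  1  2  3  3  3  3
 0  0  1  2  3  3  3  3

3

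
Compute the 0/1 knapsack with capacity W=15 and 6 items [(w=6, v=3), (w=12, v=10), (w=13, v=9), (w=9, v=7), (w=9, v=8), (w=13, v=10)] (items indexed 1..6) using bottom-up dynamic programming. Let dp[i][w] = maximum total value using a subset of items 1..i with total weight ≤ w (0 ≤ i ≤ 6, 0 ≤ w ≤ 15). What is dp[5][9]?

i\w   0   1   2   3   4   5   6   7   8   9  10  11  12  13  14  15
  0   0   0   0   0   0   0   0   0   0   0   0   0   0   0   0   0
  1   0   0   0   0   0   0   3   3   3   3   3   3   3   3   3   3
  2   0   0   0   0   0   0   3   3   3   3   3   3  10  10  10  10
  3   0   0   0   0   0   0   3   3   3   3   3   3  10  10  10  10
  4   0   0   0   0   0   0   3   3   3   7   7   7  10  10  10  10
  5   0   0   0   0   0   0   3   3   3   8   8   8  10  10  10  11
  6   0   0   0   0   0   0   3   3   3   8   8   8  10  10  10  11

8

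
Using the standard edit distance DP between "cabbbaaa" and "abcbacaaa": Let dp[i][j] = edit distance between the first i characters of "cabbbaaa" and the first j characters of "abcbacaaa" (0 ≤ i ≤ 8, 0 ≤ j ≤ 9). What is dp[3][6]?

4

   ''  a  b  c  b  a  c  a  a  a
''  0  1  2  3  4  5  6  7  8  9
 c  1  1  2  2  3  4  5  6  7  8
 a  2  1  2  3  3  3  4  5  6  7
 b  3  2  1  2  3  4  4  5  6  7
 b  4  3  2  2  2  3  4  5  6  7
 b  5  4  3  3  2  3  4  5  6  7
 a  6  5  4  4  3  2  3  4  5  6
 a  7  6  5  5  4  3  3  3  4  5
 a  8  7  6  6  5  4  4  3  3  4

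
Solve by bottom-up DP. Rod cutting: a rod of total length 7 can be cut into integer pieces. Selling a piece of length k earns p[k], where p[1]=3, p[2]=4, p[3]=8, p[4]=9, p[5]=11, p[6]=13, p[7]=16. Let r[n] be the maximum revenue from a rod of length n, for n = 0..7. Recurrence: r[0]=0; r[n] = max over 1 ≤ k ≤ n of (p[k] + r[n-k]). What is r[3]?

9

   n    0    1    2    3    4    5    6    7
r[n]    0    3    6    9   12   15   18   21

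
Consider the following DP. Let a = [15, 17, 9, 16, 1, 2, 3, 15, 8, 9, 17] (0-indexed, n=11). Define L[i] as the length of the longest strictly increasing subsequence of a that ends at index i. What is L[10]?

6

   i    0    1    2    3    4    5    6    7    8    9   10
a[i]   15   17    9   16    1    2    3   15    8    9   17
L[i]    1    2    1    2    1    2    3    4    4    5    6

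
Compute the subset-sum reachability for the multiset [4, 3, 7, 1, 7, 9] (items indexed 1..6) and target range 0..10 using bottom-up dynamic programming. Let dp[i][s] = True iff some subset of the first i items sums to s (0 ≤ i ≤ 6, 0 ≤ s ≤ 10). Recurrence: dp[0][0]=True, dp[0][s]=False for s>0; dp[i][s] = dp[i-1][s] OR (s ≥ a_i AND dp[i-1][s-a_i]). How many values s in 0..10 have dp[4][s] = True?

i\s   0   1   2   3   4   5   6   7   8   9  10
  0   T   F   F   F   F   F   F   F   F   F   F
  1   T   F   F   F   T   F   F   F   F   F   F
  2   T   F   F   T   T   F   F   T   F   F   F
  3   T   F   F   T   T   F   F   T   F   F   T
  4   T   T   F   T   T   T   F   T   T   F   T
  5   T   T   F   T   T   T   F   T   T   F   T
  6   T   T   F   T   T   T   F   T   T   T   T

8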